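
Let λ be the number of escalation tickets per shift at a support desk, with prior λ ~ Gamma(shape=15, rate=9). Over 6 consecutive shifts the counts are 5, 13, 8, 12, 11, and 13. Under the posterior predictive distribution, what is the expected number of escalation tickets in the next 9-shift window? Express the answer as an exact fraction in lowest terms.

Total count: 5 + 13 + 8 + 12 + 11 + 13 = 62.
Total exposure: 6 shifts.
The Gamma prior is conjugate for the Poisson rate, so λ | data ~ Gamma(15+62, 9+6) = Gamma(77, 15).
Predictive mean over a 9-shift window = T·E[λ|data] = 9·77/15 = 231/5.

231/5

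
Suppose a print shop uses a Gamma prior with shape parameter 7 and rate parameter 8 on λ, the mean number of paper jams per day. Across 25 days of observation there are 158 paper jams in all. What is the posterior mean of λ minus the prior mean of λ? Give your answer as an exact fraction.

Total count 158 over total exposure 25 days.
The Gamma prior is conjugate for the Poisson rate, so λ | data ~ Gamma(7+158, 8+25) = Gamma(165, 33).
Posterior mean = 165/33 = 5; prior mean = 7/8 = 7/8. Difference = 5 − 7/8 = 33/8.

33/8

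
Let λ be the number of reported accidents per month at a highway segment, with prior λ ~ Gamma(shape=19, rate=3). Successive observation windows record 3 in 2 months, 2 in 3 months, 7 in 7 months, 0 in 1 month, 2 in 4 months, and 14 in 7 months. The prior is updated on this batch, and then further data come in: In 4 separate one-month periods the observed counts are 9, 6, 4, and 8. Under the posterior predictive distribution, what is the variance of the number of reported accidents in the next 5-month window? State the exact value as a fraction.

13320/961

Total count: 3 + 2 + 7 + 0 + 2 + 14 = 28.
Total exposure: 2 + 3 + 7 + 1 + 4 + 7 = 24 months.
After the first batch: Gamma(19 + 28, 3 + 24) = Gamma(47, 27).
Total count: 9 + 6 + 4 + 8 = 27.
Total exposure: 4 months.
After the second batch: Gamma(47 + 27, 27 + 4) = Gamma(74, 31).
The posterior predictive for a window of length T is Negative Binomial with variance T·α'·(β'+T)/β'² = 5·74·36/961 = 13320/961.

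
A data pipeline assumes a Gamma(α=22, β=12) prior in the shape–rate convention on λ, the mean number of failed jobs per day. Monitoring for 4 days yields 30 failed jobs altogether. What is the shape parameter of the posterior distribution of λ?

52

Total count 30 over total exposure 4 days.
The Gamma prior is conjugate for the Poisson rate, so λ | data ~ Gamma(22+30, 12+4) = Gamma(52, 16).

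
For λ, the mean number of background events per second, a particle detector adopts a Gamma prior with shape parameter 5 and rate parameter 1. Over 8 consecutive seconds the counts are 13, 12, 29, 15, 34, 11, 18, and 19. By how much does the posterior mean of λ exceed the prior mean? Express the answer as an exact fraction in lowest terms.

Total count: 13 + 12 + 29 + 15 + 34 + 11 + 18 + 19 = 151.
Total exposure: 8 seconds.
Gamma(α, β) with Poisson data over total exposure Σt gives posterior Gamma(α+Σx, β+Σt) = Gamma(156, 9).
Posterior mean = 156/9 = 52/3; prior mean = 5/1 = 5. Difference = 52/3 − 5 = 37/3.

37/3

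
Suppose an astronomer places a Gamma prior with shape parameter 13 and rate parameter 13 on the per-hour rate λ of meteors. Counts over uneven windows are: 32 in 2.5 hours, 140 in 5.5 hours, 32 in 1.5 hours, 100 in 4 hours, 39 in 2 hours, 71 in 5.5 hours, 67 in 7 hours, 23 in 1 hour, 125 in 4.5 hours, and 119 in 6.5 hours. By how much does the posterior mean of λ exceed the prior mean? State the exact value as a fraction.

Total count: 32 + 140 + 32 + 100 + 39 + 71 + 67 + 23 + 125 + 119 = 748.
Total exposure: 2.5 + 5.5 + 1.5 + 4 + 2 + 5.5 + 7 + 1 + 4.5 + 6.5 = 40 hours.
The Gamma prior is conjugate for the Poisson rate, so λ | data ~ Gamma(13+748, 13+40) = Gamma(761, 53).
Posterior mean = 761/53 = 761/53; prior mean = 13/13 = 1. Difference = 761/53 − 1 = 708/53.

708/53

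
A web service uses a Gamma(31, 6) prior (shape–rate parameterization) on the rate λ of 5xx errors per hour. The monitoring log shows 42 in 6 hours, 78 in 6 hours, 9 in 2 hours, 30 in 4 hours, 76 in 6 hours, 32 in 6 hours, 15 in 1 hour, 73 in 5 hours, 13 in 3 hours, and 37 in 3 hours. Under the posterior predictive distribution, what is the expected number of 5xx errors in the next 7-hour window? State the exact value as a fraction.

Total count: 42 + 78 + 9 + 30 + 76 + 32 + 15 + 73 + 13 + 37 = 405.
Total exposure: 6 + 6 + 2 + 4 + 6 + 6 + 1 + 5 + 3 + 3 = 42 hours.
Gamma(α, β) with Poisson data over total exposure Σt gives posterior Gamma(α+Σx, β+Σt) = Gamma(436, 48).
Predictive mean over a 7-hour window = T·E[λ|data] = 7·436/48 = 763/12.

763/12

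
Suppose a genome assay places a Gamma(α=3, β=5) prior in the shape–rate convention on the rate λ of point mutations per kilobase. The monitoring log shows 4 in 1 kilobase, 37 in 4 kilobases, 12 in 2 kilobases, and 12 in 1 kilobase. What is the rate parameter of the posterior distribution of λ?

Total count: 4 + 37 + 12 + 12 = 65.
Total exposure: 1 + 4 + 2 + 1 = 8 kilobases.
Posterior: α' = 3 + 65 = 68, β' = 5 + 8 = 13.

13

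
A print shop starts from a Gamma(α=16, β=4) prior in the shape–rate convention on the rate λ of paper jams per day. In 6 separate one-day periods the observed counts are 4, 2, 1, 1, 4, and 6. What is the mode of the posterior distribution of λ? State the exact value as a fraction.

Total count: 4 + 2 + 1 + 1 + 4 + 6 = 18.
Total exposure: 6 days.
The Gamma prior is conjugate for the Poisson rate, so λ | data ~ Gamma(16+18, 4+6) = Gamma(34, 10).
Posterior mode = (α'−1)/β' = 33/10.

33/10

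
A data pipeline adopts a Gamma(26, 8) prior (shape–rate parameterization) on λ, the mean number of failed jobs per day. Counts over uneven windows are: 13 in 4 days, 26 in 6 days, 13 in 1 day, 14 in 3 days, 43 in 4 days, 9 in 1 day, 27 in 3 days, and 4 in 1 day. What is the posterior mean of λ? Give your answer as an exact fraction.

Total count: 13 + 26 + 13 + 14 + 43 + 9 + 27 + 4 = 149.
Total exposure: 4 + 6 + 1 + 3 + 4 + 1 + 3 + 1 = 23 days.
The Gamma prior is conjugate for the Poisson rate, so λ | data ~ Gamma(26+149, 8+23) = Gamma(175, 31).
Posterior mean = α'/β' = 175/31.

175/31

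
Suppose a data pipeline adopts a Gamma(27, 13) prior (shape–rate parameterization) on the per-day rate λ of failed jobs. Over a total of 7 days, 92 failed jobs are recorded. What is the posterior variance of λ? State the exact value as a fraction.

119/400

Total count 92 over total exposure 7 days.
Gamma(α, β) with Poisson data over total exposure Σt gives posterior Gamma(α+Σx, β+Σt) = Gamma(119, 20).
Posterior variance = α'/β'² = 119/400.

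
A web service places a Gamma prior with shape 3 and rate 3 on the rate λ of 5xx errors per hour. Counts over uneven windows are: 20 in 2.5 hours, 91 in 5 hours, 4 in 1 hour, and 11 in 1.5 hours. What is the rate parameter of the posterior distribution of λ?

13

Total count: 20 + 91 + 4 + 11 = 126.
Total exposure: 2.5 + 5 + 1 + 1.5 = 10 hours.
Posterior: α' = 3 + 126 = 129, β' = 3 + 10 = 13.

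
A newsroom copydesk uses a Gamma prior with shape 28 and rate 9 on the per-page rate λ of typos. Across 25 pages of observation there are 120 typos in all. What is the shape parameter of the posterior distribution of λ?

148

Total count 120 over total exposure 25 pages.
The Gamma prior is conjugate for the Poisson rate, so λ | data ~ Gamma(28+120, 9+25) = Gamma(148, 34).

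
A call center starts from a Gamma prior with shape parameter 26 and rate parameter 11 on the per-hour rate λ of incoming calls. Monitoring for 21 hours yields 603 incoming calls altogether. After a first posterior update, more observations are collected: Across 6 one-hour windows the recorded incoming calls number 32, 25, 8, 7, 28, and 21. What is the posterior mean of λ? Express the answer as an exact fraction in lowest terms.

375/19

Total count 603 over total exposure 21 hours.
After the first batch: Gamma(26 + 603, 11 + 21) = Gamma(629, 32).
Total count: 32 + 25 + 8 + 7 + 28 + 21 = 121.
Total exposure: 6 hours.
After the second batch: Gamma(629 + 121, 32 + 6) = Gamma(750, 38).
Posterior mean = α'/β' = 750/38 = 375/19.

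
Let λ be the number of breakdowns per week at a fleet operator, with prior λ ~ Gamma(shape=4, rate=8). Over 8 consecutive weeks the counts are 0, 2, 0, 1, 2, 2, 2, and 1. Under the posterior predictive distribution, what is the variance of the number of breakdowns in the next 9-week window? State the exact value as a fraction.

1575/128

Total count: 0 + 2 + 0 + 1 + 2 + 2 + 2 + 1 = 10.
Total exposure: 8 weeks.
By Gamma–Poisson conjugacy, the posterior is Gamma(α + Σx, β + Σt) = Gamma(4 + 10, 8 + 8) = Gamma(14, 16).
The posterior predictive for a window of length T is Negative Binomial with variance T·α'·(β'+T)/β'² = 9·14·25/256 = 1575/128.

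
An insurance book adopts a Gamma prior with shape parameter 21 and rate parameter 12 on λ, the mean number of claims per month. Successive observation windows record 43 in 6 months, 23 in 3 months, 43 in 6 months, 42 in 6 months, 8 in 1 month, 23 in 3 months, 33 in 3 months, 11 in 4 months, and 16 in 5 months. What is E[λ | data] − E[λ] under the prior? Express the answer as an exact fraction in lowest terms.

709/196

Total count: 43 + 23 + 43 + 42 + 8 + 23 + 33 + 11 + 16 = 242.
Total exposure: 6 + 3 + 6 + 6 + 1 + 3 + 3 + 4 + 5 = 37 months.
Conjugate update: add total count to the shape and total exposure to the rate, giving Gamma(263, 49).
Posterior mean = 263/49 = 263/49; prior mean = 21/12 = 7/4. Difference = 263/49 − 7/4 = 709/196.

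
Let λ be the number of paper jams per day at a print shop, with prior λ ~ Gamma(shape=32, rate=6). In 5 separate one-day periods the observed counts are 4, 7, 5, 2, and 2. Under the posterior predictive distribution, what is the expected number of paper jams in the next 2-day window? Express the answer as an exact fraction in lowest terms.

104/11

Total count: 4 + 7 + 5 + 2 + 2 = 20.
Total exposure: 5 days.
By Gamma–Poisson conjugacy, the posterior is Gamma(α + Σx, β + Σt) = Gamma(32 + 20, 6 + 5) = Gamma(52, 11).
Predictive mean over a 2-day window = T·E[λ|data] = 2·52/11 = 104/11.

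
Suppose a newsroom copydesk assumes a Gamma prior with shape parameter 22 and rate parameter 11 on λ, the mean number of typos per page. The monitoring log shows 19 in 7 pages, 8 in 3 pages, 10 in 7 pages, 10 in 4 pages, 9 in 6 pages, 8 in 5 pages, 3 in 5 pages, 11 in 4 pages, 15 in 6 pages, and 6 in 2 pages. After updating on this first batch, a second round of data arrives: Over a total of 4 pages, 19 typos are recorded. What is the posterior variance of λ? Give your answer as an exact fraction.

Total count: 19 + 8 + 10 + 10 + 9 + 8 + 3 + 11 + 15 + 6 = 99.
Total exposure: 7 + 3 + 7 + 4 + 6 + 5 + 5 + 4 + 6 + 2 = 49 pages.
After the first batch: Gamma(22 + 99, 11 + 49) = Gamma(121, 60).
Total count 19 over total exposure 4 pages.
After the second batch: Gamma(121 + 19, 60 + 4) = Gamma(140, 64).
Posterior variance = α'/β'² = 140/4096 = 35/1024.

35/1024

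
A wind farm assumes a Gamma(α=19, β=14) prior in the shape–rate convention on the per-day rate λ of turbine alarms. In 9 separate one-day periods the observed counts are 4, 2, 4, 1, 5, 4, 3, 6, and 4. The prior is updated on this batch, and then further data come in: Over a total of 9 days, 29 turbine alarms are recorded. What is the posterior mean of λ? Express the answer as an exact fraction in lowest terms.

81/32

Total count: 4 + 2 + 4 + 1 + 5 + 4 + 3 + 6 + 4 = 33.
Total exposure: 9 days.
After the first batch: Gamma(19 + 33, 14 + 9) = Gamma(52, 23).
Total count 29 over total exposure 9 days.
After the second batch: Gamma(52 + 29, 23 + 9) = Gamma(81, 32).
Posterior mean = α'/β' = 81/32.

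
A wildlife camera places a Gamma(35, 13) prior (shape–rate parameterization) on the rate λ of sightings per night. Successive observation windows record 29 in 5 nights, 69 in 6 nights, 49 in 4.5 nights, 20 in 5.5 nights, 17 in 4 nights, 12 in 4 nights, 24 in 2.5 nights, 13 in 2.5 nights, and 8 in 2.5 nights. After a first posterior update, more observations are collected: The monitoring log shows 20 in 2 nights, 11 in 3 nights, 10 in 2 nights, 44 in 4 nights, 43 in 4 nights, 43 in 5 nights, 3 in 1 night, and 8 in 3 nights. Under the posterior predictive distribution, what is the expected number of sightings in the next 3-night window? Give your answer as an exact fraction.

916/49

Total count: 29 + 69 + 49 + 20 + 17 + 12 + 24 + 13 + 8 = 241.
Total exposure: 5 + 6 + 4.5 + 5.5 + 4 + 4 + 2.5 + 2.5 + 2.5 = 36.5 nights.
After the first batch: Gamma(35 + 241, 13 + 36.5) = Gamma(276, 99/2).
Total count: 20 + 11 + 10 + 44 + 43 + 43 + 3 + 8 = 182.
Total exposure: 2 + 3 + 2 + 4 + 4 + 5 + 1 + 3 = 24 nights.
After the second batch: Gamma(276 + 182, 99/2 + 24) = Gamma(458, 147/2).
Predictive mean over a 3-night window = T·E[λ|data] = 3·458/(147/2) = 916/49.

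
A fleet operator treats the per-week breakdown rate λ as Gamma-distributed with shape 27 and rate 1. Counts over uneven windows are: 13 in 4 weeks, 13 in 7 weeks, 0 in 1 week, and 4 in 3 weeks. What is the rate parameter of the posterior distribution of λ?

Total count: 13 + 13 + 0 + 4 = 30.
Total exposure: 4 + 7 + 1 + 3 = 15 weeks.
Gamma(α, β) with Poisson data over total exposure Σt gives posterior Gamma(α+Σx, β+Σt) = Gamma(57, 16).

16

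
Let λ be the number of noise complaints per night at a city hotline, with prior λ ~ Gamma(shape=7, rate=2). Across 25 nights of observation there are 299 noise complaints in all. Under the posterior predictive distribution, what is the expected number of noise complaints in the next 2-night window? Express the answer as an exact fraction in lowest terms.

Total count 299 over total exposure 25 nights.
The Gamma prior is conjugate for the Poisson rate, so λ | data ~ Gamma(7+299, 2+25) = Gamma(306, 27).
Predictive mean over a 2-night window = T·E[λ|data] = 2·306/27 = 68/3.

68/3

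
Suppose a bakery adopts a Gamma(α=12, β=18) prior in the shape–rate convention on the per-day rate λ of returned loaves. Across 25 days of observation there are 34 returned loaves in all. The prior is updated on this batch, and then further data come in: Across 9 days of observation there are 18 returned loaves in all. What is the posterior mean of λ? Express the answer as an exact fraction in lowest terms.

16/13

Total count 34 over total exposure 25 days.
After the first batch: Gamma(12 + 34, 18 + 25) = Gamma(46, 43).
Total count 18 over total exposure 9 days.
After the second batch: Gamma(46 + 18, 43 + 9) = Gamma(64, 52).
Posterior mean = α'/β' = 64/52 = 16/13.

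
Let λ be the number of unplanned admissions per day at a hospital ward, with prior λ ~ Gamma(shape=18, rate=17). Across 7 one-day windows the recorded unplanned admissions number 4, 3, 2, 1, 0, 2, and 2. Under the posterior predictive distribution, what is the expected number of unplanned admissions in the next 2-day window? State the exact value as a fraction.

8/3

Total count: 4 + 3 + 2 + 1 + 0 + 2 + 2 = 14.
Total exposure: 7 days.
The Gamma prior is conjugate for the Poisson rate, so λ | data ~ Gamma(18+14, 17+7) = Gamma(32, 24).
Predictive mean over a 2-day window = T·E[λ|data] = 2·32/24 = 8/3.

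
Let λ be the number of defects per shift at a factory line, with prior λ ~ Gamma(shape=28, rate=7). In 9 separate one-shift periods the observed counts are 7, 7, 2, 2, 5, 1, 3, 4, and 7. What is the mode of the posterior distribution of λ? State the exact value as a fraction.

65/16

Total count: 7 + 7 + 2 + 2 + 5 + 1 + 3 + 4 + 7 = 38.
Total exposure: 9 shifts.
Conjugate update: add total count to the shape and total exposure to the rate, giving Gamma(66, 16).
Posterior mode = (α'−1)/β' = 65/16.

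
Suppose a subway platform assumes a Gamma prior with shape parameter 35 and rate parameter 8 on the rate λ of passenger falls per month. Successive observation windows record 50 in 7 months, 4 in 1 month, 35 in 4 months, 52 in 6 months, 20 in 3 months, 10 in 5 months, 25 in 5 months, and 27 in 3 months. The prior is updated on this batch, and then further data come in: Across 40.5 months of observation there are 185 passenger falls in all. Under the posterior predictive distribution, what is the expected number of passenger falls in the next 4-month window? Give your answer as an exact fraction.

Total count: 50 + 4 + 35 + 52 + 20 + 10 + 25 + 27 = 223.
Total exposure: 7 + 1 + 4 + 6 + 3 + 5 + 5 + 3 = 34 months.
After the first batch: Gamma(35 + 223, 8 + 34) = Gamma(258, 42).
Total count 185 over total exposure 40.5 months.
After the second batch: Gamma(258 + 185, 42 + 40.5) = Gamma(443, 165/2).
Predictive mean over a 4-month window = T·E[λ|data] = 4·443/(165/2) = 3544/165.

3544/165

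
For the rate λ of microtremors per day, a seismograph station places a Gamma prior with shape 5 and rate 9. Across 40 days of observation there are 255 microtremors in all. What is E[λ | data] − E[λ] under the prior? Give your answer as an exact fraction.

Total count 255 over total exposure 40 days.
By Gamma–Poisson conjugacy, the posterior is Gamma(α + Σx, β + Σt) = Gamma(5 + 255, 9 + 40) = Gamma(260, 49).
Posterior mean = 260/49 = 260/49; prior mean = 5/9 = 5/9. Difference = 260/49 − 5/9 = 2095/441.

2095/441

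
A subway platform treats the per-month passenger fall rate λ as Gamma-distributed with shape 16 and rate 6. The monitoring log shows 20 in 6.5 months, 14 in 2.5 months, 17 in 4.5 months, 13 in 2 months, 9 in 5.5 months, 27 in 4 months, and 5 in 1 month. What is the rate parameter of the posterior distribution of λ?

Total count: 20 + 14 + 17 + 13 + 9 + 27 + 5 = 105.
Total exposure: 6.5 + 2.5 + 4.5 + 2 + 5.5 + 4 + 1 = 26 months.
By Gamma–Poisson conjugacy, the posterior is Gamma(α + Σx, β + Σt) = Gamma(16 + 105, 6 + 26) = Gamma(121, 32).

32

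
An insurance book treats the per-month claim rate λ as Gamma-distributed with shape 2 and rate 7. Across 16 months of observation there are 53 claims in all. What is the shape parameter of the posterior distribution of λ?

55

Total count 53 over total exposure 16 months.
Gamma(α, β) with Poisson data over total exposure Σt gives posterior Gamma(α+Σx, β+Σt) = Gamma(55, 23).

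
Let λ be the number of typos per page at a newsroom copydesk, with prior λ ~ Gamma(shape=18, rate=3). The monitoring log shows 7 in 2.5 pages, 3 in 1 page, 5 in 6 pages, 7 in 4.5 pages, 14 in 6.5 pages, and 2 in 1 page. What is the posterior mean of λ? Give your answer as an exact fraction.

Total count: 7 + 3 + 5 + 7 + 14 + 2 = 38.
Total exposure: 2.5 + 1 + 6 + 4.5 + 6.5 + 1 = 21.5 pages.
Posterior: α' = 18 + 38 = 56, β' = 3 + 21.5 = 49/2.
Posterior mean = α'/β' = 56/(49/2) = 16/7.

16/7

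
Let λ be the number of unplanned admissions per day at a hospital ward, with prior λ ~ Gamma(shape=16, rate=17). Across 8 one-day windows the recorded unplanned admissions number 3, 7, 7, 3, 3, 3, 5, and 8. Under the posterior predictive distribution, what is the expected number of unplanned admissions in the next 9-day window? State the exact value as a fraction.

Total count: 3 + 7 + 7 + 3 + 3 + 3 + 5 + 8 = 39.
Total exposure: 8 days.
Posterior: α' = 16 + 39 = 55, β' = 17 + 8 = 25.
Predictive mean over a 9-day window = T·E[λ|data] = 9·55/25 = 99/5.

99/5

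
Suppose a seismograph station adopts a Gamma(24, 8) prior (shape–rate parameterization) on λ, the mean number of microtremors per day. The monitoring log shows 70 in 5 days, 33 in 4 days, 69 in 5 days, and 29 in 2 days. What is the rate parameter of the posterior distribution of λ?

24

Total count: 70 + 33 + 69 + 29 = 201.
Total exposure: 5 + 4 + 5 + 2 = 16 days.
The Gamma prior is conjugate for the Poisson rate, so λ | data ~ Gamma(24+201, 8+16) = Gamma(225, 24).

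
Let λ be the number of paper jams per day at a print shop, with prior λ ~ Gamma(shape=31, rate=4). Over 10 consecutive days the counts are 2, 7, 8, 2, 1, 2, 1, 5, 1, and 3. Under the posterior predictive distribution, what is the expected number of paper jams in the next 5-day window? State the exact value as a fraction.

Total count: 2 + 7 + 8 + 2 + 1 + 2 + 1 + 5 + 1 + 3 = 32.
Total exposure: 10 days.
Conjugate update: add total count to the shape and total exposure to the rate, giving Gamma(63, 14).
Predictive mean over a 5-day window = T·E[λ|data] = 5·63/14 = 45/2.

45/2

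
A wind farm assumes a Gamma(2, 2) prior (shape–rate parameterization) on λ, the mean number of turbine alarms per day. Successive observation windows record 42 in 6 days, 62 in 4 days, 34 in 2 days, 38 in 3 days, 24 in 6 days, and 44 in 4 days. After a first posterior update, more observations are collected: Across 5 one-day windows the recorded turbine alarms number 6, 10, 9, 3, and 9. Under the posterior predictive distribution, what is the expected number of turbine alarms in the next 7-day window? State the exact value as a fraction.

1981/32

Total count: 42 + 62 + 34 + 38 + 24 + 44 = 244.
Total exposure: 6 + 4 + 2 + 3 + 6 + 4 = 25 days.
After the first batch: Gamma(2 + 244, 2 + 25) = Gamma(246, 27).
Total count: 6 + 10 + 9 + 3 + 9 = 37.
Total exposure: 5 days.
After the second batch: Gamma(246 + 37, 27 + 5) = Gamma(283, 32).
Predictive mean over a 7-day window = T·E[λ|data] = 7·283/32 = 1981/32.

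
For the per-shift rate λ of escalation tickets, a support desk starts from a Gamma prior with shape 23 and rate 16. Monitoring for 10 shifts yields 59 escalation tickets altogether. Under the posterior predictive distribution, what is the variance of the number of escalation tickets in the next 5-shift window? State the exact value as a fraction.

Total count 59 over total exposure 10 shifts.
Posterior: α' = 23 + 59 = 82, β' = 16 + 10 = 26.
The posterior predictive for a window of length T is Negative Binomial with variance T·α'·(β'+T)/β'² = 5·82·31/676 = 6355/338.

6355/338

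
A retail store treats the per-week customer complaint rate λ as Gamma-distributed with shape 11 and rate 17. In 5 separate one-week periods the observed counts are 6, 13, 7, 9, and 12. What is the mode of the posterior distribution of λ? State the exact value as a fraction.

Total count: 6 + 13 + 7 + 9 + 12 = 47.
Total exposure: 5 weeks.
Posterior: α' = 11 + 47 = 58, β' = 17 + 5 = 22.
Posterior mode = (α'−1)/β' = 57/22.

57/22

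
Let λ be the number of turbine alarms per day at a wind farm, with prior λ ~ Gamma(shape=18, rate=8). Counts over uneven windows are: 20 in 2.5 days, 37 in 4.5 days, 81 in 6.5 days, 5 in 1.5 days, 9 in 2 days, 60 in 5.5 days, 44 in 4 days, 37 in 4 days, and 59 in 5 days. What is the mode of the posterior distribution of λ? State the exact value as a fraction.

Total count: 20 + 37 + 81 + 5 + 9 + 60 + 44 + 37 + 59 = 352.
Total exposure: 2.5 + 4.5 + 6.5 + 1.5 + 2 + 5.5 + 4 + 4 + 5 = 35.5 days.
Gamma(α, β) with Poisson data over total exposure Σt gives posterior Gamma(α+Σx, β+Σt) = Gamma(370, 87/2).
Posterior mode = (α'−1)/β' = 369/(87/2) = 246/29.

246/29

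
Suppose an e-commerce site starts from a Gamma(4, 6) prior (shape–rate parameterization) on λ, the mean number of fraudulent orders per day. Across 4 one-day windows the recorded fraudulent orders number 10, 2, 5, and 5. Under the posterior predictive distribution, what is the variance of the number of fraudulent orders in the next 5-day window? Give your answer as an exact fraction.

39/2

Total count: 10 + 2 + 5 + 5 = 22.
Total exposure: 4 days.
Conjugate update: add total count to the shape and total exposure to the rate, giving Gamma(26, 10).
The posterior predictive for a window of length T is Negative Binomial with variance T·α'·(β'+T)/β'² = 5·26·15/100 = 39/2.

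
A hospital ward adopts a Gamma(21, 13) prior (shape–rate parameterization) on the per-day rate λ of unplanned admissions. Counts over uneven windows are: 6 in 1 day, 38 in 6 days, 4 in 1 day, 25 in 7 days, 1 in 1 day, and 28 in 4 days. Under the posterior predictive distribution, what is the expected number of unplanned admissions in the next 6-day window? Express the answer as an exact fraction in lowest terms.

Total count: 6 + 38 + 4 + 25 + 1 + 28 = 102.
Total exposure: 1 + 6 + 1 + 7 + 1 + 4 = 20 days.
The Gamma prior is conjugate for the Poisson rate, so λ | data ~ Gamma(21+102, 13+20) = Gamma(123, 33).
Predictive mean over a 6-day window = T·E[λ|data] = 6·123/33 = 246/11.

246/11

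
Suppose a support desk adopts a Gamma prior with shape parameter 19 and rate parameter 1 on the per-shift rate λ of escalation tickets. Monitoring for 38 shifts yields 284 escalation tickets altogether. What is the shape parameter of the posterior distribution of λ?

303

Total count 284 over total exposure 38 shifts.
Gamma(α, β) with Poisson data over total exposure Σt gives posterior Gamma(α+Σx, β+Σt) = Gamma(303, 39).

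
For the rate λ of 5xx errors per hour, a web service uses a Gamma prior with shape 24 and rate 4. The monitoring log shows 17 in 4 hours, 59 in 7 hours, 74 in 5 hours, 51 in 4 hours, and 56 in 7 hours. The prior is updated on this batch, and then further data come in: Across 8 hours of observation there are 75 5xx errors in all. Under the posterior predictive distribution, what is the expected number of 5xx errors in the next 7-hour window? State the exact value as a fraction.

Total count: 17 + 59 + 74 + 51 + 56 = 257.
Total exposure: 4 + 7 + 5 + 4 + 7 = 27 hours.
After the first batch: Gamma(24 + 257, 4 + 27) = Gamma(281, 31).
Total count 75 over total exposure 8 hours.
After the second batch: Gamma(281 + 75, 31 + 8) = Gamma(356, 39).
Predictive mean over a 7-hour window = T·E[λ|data] = 7·356/39 = 2492/39.

2492/39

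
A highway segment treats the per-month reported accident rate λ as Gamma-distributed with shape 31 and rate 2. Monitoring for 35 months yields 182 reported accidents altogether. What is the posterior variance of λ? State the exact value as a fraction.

213/1369

Total count 182 over total exposure 35 months.
The Gamma prior is conjugate for the Poisson rate, so λ | data ~ Gamma(31+182, 2+35) = Gamma(213, 37).
Posterior variance = α'/β'² = 213/1369.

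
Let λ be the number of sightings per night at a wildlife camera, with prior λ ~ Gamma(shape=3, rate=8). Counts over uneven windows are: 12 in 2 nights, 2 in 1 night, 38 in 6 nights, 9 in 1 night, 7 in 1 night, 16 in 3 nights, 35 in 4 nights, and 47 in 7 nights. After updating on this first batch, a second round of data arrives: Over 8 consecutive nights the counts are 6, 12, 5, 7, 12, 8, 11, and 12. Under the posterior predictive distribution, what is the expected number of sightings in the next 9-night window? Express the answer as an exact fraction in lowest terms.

Total count: 12 + 2 + 38 + 9 + 7 + 16 + 35 + 47 = 166.
Total exposure: 2 + 1 + 6 + 1 + 1 + 3 + 4 + 7 = 25 nights.
After the first batch: Gamma(3 + 166, 8 + 25) = Gamma(169, 33).
Total count: 6 + 12 + 5 + 7 + 12 + 8 + 11 + 12 = 73.
Total exposure: 8 nights.
After the second batch: Gamma(169 + 73, 33 + 8) = Gamma(242, 41).
Predictive mean over a 9-night window = T·E[λ|data] = 9·242/41 = 2178/41.

2178/41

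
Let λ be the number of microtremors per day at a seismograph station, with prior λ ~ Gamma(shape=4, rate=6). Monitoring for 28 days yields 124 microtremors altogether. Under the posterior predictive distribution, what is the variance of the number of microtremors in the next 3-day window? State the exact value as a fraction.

Total count 124 over total exposure 28 days.
Gamma(α, β) with Poisson data over total exposure Σt gives posterior Gamma(α+Σx, β+Σt) = Gamma(128, 34).
The posterior predictive for a window of length T is Negative Binomial with variance T·α'·(β'+T)/β'² = 3·128·37/1156 = 3552/289.

3552/289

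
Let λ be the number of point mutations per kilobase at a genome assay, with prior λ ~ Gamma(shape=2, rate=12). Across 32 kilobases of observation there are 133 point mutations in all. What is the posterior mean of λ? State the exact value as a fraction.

Total count 133 over total exposure 32 kilobases.
Posterior: α' = 2 + 133 = 135, β' = 12 + 32 = 44.
Posterior mean = α'/β' = 135/44.

135/44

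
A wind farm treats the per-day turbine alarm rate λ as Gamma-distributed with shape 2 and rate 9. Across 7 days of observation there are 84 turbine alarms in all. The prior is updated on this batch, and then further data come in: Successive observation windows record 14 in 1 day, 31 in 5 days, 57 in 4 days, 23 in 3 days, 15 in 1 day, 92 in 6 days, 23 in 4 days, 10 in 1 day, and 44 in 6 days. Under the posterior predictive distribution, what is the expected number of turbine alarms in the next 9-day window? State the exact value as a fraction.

3555/47

Total count 84 over total exposure 7 days.
After the first batch: Gamma(2 + 84, 9 + 7) = Gamma(86, 16).
Total count: 14 + 31 + 57 + 23 + 15 + 92 + 23 + 10 + 44 = 309.
Total exposure: 1 + 5 + 4 + 3 + 1 + 6 + 4 + 1 + 6 = 31 days.
After the second batch: Gamma(86 + 309, 16 + 31) = Gamma(395, 47).
Predictive mean over a 9-day window = T·E[λ|data] = 9·395/47 = 3555/47.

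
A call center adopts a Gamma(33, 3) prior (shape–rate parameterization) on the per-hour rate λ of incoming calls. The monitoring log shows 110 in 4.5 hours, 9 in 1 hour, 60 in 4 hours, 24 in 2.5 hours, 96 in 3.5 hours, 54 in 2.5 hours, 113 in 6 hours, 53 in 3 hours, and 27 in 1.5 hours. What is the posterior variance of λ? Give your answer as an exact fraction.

Total count: 110 + 9 + 60 + 24 + 96 + 54 + 113 + 53 + 27 = 546.
Total exposure: 4.5 + 1 + 4 + 2.5 + 3.5 + 2.5 + 6 + 3 + 1.5 = 28.5 hours.
By Gamma–Poisson conjugacy, the posterior is Gamma(α + Σx, β + Σt) = Gamma(33 + 546, 3 + 28.5) = Gamma(579, 63/2).
Posterior variance = α'/β'² = 579/(3969/4) = 772/1323.

772/1323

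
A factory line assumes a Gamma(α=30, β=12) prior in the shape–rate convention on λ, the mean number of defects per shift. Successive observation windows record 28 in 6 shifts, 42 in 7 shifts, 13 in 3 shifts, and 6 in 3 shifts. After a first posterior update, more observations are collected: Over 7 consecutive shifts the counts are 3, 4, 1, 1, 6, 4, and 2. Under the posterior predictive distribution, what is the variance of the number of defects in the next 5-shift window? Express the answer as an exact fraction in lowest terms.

7525/361

Total count: 28 + 42 + 13 + 6 = 89.
Total exposure: 6 + 7 + 3 + 3 = 19 shifts.
After the first batch: Gamma(30 + 89, 12 + 19) = Gamma(119, 31).
Total count: 3 + 4 + 1 + 1 + 6 + 4 + 2 = 21.
Total exposure: 7 shifts.
After the second batch: Gamma(119 + 21, 31 + 7) = Gamma(140, 38).
The posterior predictive for a window of length T is Negative Binomial with variance T·α'·(β'+T)/β'² = 5·140·43/1444 = 7525/361.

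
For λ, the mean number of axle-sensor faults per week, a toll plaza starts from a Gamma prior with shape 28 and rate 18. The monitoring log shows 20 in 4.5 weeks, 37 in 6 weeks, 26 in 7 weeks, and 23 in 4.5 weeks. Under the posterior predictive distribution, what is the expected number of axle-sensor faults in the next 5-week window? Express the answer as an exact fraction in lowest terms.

67/4

Total count: 20 + 37 + 26 + 23 = 106.
Total exposure: 4.5 + 6 + 7 + 4.5 = 22 weeks.
By Gamma–Poisson conjugacy, the posterior is Gamma(α + Σx, β + Σt) = Gamma(28 + 106, 18 + 22) = Gamma(134, 40).
Predictive mean over a 5-week window = T·E[λ|data] = 5·134/40 = 67/4.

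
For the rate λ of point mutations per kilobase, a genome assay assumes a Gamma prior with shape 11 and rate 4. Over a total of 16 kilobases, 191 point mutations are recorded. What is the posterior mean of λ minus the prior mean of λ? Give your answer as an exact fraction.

Total count 191 over total exposure 16 kilobases.
Posterior: α' = 11 + 191 = 202, β' = 4 + 16 = 20.
Posterior mean = 202/20 = 101/10; prior mean = 11/4 = 11/4. Difference = 101/10 − 11/4 = 147/20.

147/20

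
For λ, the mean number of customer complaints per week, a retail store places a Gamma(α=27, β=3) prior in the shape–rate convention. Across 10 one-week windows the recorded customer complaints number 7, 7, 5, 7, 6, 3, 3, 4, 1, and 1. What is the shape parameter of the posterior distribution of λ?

71

Total count: 7 + 7 + 5 + 7 + 6 + 3 + 3 + 4 + 1 + 1 = 44.
Total exposure: 10 weeks.
Posterior: α' = 27 + 44 = 71, β' = 3 + 10 = 13.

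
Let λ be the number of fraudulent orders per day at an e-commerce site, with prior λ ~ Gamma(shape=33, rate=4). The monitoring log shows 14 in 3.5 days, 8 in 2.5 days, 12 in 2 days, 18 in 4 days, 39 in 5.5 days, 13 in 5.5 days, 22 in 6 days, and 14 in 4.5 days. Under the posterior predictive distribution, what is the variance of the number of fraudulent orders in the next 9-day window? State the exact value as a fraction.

32178/625

Total count: 14 + 8 + 12 + 18 + 39 + 13 + 22 + 14 = 140.
Total exposure: 3.5 + 2.5 + 2 + 4 + 5.5 + 5.5 + 6 + 4.5 = 33.5 days.
Conjugate update: add total count to the shape and total exposure to the rate, giving Gamma(173, 75/2).
The posterior predictive for a window of length T is Negative Binomial with variance T·α'·(β'+T)/β'² = 9·173·(93/2)/(5625/4) = 32178/625.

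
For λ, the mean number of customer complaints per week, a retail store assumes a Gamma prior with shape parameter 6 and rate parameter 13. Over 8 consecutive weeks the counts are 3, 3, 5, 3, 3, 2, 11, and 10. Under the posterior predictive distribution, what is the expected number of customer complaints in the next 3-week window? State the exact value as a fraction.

Total count: 3 + 3 + 5 + 3 + 3 + 2 + 11 + 10 = 40.
Total exposure: 8 weeks.
By Gamma–Poisson conjugacy, the posterior is Gamma(α + Σx, β + Σt) = Gamma(6 + 40, 13 + 8) = Gamma(46, 21).
Predictive mean over a 3-week window = T·E[λ|data] = 3·46/21 = 46/7.

46/7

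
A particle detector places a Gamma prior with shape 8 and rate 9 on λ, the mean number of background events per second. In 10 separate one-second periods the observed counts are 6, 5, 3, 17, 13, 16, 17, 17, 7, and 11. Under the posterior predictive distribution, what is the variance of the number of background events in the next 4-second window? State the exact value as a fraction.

Total count: 6 + 5 + 3 + 17 + 13 + 16 + 17 + 17 + 7 + 11 = 112.
Total exposure: 10 seconds.
Gamma(α, β) with Poisson data over total exposure Σt gives posterior Gamma(α+Σx, β+Σt) = Gamma(120, 19).
The posterior predictive for a window of length T is Negative Binomial with variance T·α'·(β'+T)/β'² = 4·120·23/361 = 11040/361.

11040/361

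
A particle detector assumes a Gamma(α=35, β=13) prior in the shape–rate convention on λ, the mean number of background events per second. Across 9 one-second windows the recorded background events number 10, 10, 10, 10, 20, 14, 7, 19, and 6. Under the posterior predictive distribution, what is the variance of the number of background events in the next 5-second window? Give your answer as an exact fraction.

19035/484

Total count: 10 + 10 + 10 + 10 + 20 + 14 + 7 + 19 + 6 = 106.
Total exposure: 9 seconds.
The Gamma prior is conjugate for the Poisson rate, so λ | data ~ Gamma(35+106, 13+9) = Gamma(141, 22).
The posterior predictive for a window of length T is Negative Binomial with variance T·α'·(β'+T)/β'² = 5·141·27/484 = 19035/484.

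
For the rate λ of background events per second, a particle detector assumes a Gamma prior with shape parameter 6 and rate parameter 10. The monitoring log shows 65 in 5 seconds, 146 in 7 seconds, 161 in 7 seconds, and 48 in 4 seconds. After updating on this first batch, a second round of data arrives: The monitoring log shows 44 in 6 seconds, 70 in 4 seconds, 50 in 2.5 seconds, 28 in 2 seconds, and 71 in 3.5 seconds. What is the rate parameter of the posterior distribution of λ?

Total count: 65 + 146 + 161 + 48 = 420.
Total exposure: 5 + 7 + 7 + 4 = 23 seconds.
After the first batch: Gamma(6 + 420, 10 + 23) = Gamma(426, 33).
Total count: 44 + 70 + 50 + 28 + 71 = 263.
Total exposure: 6 + 4 + 2.5 + 2 + 3.5 = 18 seconds.
After the second batch: Gamma(426 + 263, 33 + 18) = Gamma(689, 51).

51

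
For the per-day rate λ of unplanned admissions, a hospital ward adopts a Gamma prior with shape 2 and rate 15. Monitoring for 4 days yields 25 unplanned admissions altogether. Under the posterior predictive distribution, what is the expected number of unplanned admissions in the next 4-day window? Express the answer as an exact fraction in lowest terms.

108/19

Total count 25 over total exposure 4 days.
Conjugate update: add total count to the shape and total exposure to the rate, giving Gamma(27, 19).
Predictive mean over a 4-day window = T·E[λ|data] = 4·27/19 = 108/19.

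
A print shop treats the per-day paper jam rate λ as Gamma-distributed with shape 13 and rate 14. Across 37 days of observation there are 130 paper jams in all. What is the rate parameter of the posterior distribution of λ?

Total count 130 over total exposure 37 days.
By Gamma–Poisson conjugacy, the posterior is Gamma(α + Σx, β + Σt) = Gamma(13 + 130, 14 + 37) = Gamma(143, 51).

51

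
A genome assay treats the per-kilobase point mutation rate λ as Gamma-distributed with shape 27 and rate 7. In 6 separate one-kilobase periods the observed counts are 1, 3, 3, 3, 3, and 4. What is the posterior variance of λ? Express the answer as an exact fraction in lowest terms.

Total count: 1 + 3 + 3 + 3 + 3 + 4 = 17.
Total exposure: 6 kilobases.
Gamma(α, β) with Poisson data over total exposure Σt gives posterior Gamma(α+Σx, β+Σt) = Gamma(44, 13).
Posterior variance = α'/β'² = 44/169.

44/169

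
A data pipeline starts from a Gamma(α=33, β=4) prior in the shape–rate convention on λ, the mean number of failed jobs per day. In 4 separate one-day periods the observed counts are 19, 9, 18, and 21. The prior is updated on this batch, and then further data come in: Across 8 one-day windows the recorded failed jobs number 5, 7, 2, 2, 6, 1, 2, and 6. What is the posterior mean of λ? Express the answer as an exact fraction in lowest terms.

131/16

Total count: 19 + 9 + 18 + 21 = 67.
Total exposure: 4 days.
After the first batch: Gamma(33 + 67, 4 + 4) = Gamma(100, 8).
Total count: 5 + 7 + 2 + 2 + 6 + 1 + 2 + 6 = 31.
Total exposure: 8 days.
After the second batch: Gamma(100 + 31, 8 + 8) = Gamma(131, 16).
Posterior mean = α'/β' = 131/16.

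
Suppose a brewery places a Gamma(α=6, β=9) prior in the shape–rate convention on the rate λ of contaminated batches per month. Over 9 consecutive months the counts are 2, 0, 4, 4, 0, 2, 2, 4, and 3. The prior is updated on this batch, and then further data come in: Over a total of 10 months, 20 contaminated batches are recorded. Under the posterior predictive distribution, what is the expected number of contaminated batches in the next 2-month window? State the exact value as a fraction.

47/14

Total count: 2 + 0 + 4 + 4 + 0 + 2 + 2 + 4 + 3 = 21.
Total exposure: 9 months.
After the first batch: Gamma(6 + 21, 9 + 9) = Gamma(27, 18).
Total count 20 over total exposure 10 months.
After the second batch: Gamma(27 + 20, 18 + 10) = Gamma(47, 28).
Predictive mean over a 2-month window = T·E[λ|data] = 2·47/28 = 47/14.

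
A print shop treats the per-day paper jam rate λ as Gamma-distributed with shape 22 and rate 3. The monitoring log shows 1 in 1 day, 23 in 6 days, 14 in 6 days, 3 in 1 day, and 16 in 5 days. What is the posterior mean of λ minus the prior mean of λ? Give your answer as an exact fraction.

Total count: 1 + 23 + 14 + 3 + 16 = 57.
Total exposure: 1 + 6 + 6 + 1 + 5 = 19 days.
Gamma(α, β) with Poisson data over total exposure Σt gives posterior Gamma(α+Σx, β+Σt) = Gamma(79, 22).
Posterior mean = 79/22 = 79/22; prior mean = 22/3 = 22/3. Difference = 79/22 − 22/3 = -247/66.

-247/66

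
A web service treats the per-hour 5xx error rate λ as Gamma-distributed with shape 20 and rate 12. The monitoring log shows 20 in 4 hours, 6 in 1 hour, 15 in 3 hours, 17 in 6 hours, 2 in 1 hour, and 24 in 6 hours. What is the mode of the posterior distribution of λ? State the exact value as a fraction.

103/33

Total count: 20 + 6 + 15 + 17 + 2 + 24 = 84.
Total exposure: 4 + 1 + 3 + 6 + 1 + 6 = 21 hours.
Gamma(α, β) with Poisson data over total exposure Σt gives posterior Gamma(α+Σx, β+Σt) = Gamma(104, 33).
Posterior mode = (α'−1)/β' = 103/33.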